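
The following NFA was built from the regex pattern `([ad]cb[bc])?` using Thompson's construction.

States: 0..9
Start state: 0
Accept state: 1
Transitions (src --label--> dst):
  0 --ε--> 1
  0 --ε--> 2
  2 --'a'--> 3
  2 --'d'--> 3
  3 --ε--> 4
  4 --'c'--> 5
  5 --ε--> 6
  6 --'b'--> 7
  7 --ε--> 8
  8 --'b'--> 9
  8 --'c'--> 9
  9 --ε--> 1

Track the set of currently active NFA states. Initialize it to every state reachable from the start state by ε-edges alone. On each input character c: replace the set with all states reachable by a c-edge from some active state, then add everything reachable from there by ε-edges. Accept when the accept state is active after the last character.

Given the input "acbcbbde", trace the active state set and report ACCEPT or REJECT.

Answer: REJECT

Trace:
initial (ε-close {0}): {0,1,2}
'a' @ 1: {3,4}
'c' @ 2: {5,6}
'b' @ 3: {7,8}
'c' @ 4: {1,9}  (accept∈set)
'b' @ 5: {}  — dead — no transitions
rest 'bde' ignored (set empty)
end set {} — state 1 not in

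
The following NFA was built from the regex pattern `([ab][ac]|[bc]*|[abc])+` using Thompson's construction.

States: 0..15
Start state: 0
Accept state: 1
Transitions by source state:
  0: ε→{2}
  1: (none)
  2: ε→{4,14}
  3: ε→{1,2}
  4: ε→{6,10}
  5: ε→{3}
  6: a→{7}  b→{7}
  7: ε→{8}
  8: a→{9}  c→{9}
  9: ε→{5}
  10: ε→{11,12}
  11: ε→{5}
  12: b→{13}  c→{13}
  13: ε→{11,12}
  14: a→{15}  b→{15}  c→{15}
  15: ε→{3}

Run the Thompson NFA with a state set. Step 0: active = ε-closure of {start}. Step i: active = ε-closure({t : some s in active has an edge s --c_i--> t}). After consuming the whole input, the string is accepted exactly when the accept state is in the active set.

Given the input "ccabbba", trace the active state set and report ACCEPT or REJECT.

initial (ε-close {0}): {0,1,2,3,4,5,6,10,11,12,14}
'c' @ 1: {1,2,3,4,5,6,10,11,12,13,14,15}  (accept∈set)
'c' @ 2: {1,2,3,4,5,6,10,11,12,13,14,15}  (accept∈set)
'a' @ 3: {1,2,3,4,5,6,7,8,10,11,12,14,15}  (accept∈set)
'b' @ 4: {1,2,3,4,5,6,7,8,10,11,12,13,14,15}  (accept∈set)
'b' @ 5: {1,2,3,4,5,6,7,8,10,11,12,13,14,15}  (accept∈set)
'b' @ 6: {1,2,3,4,5,6,7,8,10,11,12,13,14,15}  (accept∈set)
'a' @ 7: {1,2,3,4,5,6,7,8,9,10,11,12,14,15}  (accept∈set)
final: {1,2,3,4,5,6,7,8,9,10,11,12,14,15}; accept 1 in set

Answer: ACCEPT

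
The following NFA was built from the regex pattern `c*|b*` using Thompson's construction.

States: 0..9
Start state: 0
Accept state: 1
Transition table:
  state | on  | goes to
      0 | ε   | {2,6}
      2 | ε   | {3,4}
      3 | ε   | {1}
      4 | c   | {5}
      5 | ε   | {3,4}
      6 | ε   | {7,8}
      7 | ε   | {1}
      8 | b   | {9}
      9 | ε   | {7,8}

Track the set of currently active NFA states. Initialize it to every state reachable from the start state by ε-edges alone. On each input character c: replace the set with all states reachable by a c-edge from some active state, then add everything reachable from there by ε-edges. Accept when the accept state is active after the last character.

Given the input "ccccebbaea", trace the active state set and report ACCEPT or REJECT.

Answer: REJECT

Steps:
initial (ε-close {0}): {0,1,2,3,4,6,7,8}
'c' @ 1: {1,3,4,5}  ✓accept
'c' @ 2: {1,3,4,5}  ✓accept
'c' @ 3: {1,3,4,5}  ✓accept
'c' @ 4: {1,3,4,5}  ✓accept
'e' @ 5: {}  — state set empty
rest 'bbaea' ignored (set empty)
final: {}; accept 1 not in set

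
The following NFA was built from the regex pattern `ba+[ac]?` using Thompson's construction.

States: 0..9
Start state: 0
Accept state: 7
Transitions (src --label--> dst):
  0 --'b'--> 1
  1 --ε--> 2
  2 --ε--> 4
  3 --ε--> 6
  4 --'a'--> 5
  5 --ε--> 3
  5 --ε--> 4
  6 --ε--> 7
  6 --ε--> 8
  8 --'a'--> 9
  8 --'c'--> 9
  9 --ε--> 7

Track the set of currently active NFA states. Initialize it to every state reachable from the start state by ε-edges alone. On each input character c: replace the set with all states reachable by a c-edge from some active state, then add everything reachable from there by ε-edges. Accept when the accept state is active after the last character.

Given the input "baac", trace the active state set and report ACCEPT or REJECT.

Answer: ACCEPT

Trace:
start: ε-closure({0}) = {0}
'b' @ 1: {1,2,4}
'a' @ 2: {3,4,5,6,7,8}  ✓accept
'a' @ 3: {3,4,5,6,7,8,9}  ✓accept
'c' @ 4: {7,9}  ✓accept
final: {7,9}; accept 7 in set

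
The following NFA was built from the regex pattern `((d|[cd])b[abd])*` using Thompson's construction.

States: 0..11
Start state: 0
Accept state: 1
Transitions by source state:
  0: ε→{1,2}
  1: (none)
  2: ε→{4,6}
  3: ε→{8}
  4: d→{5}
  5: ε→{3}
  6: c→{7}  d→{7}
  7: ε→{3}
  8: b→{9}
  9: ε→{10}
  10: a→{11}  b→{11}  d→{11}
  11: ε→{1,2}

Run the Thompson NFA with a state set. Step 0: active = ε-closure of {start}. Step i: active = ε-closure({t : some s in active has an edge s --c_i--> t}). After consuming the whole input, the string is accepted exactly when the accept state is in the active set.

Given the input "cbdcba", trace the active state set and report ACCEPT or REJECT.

Answer: ACCEPT

Steps:
S₀ = ε-closure({0}) = {0,1,2,4,6}
'c' @ 1: {3,7,8}
'b' @ 2: {9,10}
'd' @ 3: {1,2,4,6,11}  ✓accept
'c' @ 4: {3,7,8}
'b' @ 5: {9,10}
'a' @ 6: {1,2,4,6,11}  ✓accept
after full input: {1,2,4,6,11}  (accept=1 in)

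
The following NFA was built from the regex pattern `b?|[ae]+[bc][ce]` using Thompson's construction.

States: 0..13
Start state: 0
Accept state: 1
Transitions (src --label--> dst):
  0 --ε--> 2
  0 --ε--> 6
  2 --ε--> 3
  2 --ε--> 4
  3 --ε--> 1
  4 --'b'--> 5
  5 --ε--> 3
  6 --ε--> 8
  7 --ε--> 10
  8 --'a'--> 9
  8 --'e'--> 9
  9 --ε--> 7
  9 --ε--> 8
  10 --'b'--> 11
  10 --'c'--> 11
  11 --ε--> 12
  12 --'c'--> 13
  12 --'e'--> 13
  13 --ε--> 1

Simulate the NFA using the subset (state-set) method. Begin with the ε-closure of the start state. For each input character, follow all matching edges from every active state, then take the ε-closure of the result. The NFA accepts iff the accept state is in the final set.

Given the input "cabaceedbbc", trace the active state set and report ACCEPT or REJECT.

start: ε-closure({0}) = {0,1,2,3,4,6,8}
'c' @ 1: {}  — dead — no transitions
rest 'abaceedbbc' ignored (set empty)
end set {} — state 1 not in

Answer: REJECT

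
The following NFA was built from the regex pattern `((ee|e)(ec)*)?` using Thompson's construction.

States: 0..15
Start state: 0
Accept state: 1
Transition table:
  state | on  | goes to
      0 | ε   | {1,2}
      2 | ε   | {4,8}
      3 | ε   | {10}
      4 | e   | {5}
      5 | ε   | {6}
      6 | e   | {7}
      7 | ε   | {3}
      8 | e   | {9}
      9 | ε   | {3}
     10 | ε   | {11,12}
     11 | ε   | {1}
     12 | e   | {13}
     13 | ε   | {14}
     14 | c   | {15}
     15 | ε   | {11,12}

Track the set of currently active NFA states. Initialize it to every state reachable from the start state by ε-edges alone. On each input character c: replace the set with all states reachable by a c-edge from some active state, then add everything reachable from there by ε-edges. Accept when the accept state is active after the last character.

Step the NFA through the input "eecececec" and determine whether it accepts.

start: ε-closure({0}) = {0,1,2,4,8}
'e' @ 1: {1,3,5,6,9,10,11,12}  (accept∈set)
'e' @ 2: {1,3,7,10,11,12,13,14}  (accept∈set)
'c' @ 3: {1,11,12,15}  (accept∈set)
'e' @ 4: {13,14}
'c' @ 5: {1,11,12,15}  (accept∈set)
'e' @ 6: {13,14}
'c' @ 7: {1,11,12,15}  (accept∈set)
'e' @ 8: {13,14}
'c' @ 9: {1,11,12,15}  (accept∈set)
final: {1,11,12,15}; accept 1 in set

Answer: ACCEPT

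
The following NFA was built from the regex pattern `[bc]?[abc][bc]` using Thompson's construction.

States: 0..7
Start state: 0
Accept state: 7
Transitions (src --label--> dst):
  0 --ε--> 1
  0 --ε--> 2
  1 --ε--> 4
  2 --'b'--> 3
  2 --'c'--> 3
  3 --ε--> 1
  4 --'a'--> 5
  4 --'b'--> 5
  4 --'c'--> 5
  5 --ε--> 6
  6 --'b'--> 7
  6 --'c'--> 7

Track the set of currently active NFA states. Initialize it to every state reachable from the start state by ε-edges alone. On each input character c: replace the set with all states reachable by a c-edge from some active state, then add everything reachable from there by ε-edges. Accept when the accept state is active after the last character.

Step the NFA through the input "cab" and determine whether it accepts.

Answer: ACCEPT

Trace:
initial (ε-close {0}): {0,1,2,4}
'c' @ 1: {1,3,4,5,6}
'a' @ 2: {5,6}
'b' @ 3: {7}  ✓accept
after full input: {7}  (accept=7 in)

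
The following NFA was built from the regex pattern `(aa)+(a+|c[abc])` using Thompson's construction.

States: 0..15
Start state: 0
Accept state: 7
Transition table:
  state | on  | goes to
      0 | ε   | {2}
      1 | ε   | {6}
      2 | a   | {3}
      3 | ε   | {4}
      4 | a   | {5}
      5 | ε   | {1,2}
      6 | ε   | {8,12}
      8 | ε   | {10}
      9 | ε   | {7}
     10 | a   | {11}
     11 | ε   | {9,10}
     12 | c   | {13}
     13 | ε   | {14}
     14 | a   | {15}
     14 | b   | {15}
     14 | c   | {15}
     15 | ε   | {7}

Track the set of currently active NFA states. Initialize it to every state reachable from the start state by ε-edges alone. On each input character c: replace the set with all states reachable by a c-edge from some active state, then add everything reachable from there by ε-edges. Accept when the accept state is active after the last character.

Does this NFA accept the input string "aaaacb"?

Answer: ACCEPT

Steps:
S₀ = ε-closure({0}) = {0,2}
'a' @ 1: {3,4}
'a' @ 2: {1,2,5,6,8,10,12}
'a' @ 3: {3,4,7,9,10,11}  (accept∈set)
'a' @ 4: {1,2,5,6,7,8,9,10,11,12}  (accept∈set)
'c' @ 5: {13,14}
'b' @ 6: {7,15}  (accept∈set)
after full input: {7,15}  (accept=7 in)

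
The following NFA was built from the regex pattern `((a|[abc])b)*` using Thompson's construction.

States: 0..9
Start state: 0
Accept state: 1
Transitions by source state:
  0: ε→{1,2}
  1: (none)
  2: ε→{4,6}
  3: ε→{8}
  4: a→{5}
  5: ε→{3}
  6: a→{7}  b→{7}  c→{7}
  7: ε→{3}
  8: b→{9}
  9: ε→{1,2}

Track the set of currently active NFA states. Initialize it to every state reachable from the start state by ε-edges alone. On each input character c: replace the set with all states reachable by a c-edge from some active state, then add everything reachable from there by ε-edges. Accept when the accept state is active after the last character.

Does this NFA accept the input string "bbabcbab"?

Answer: ACCEPT

Derivation:
S₀ = ε-closure({0}) = {0,1,2,4,6}
'b' @ 1: {3,7,8}
'b' @ 2: {1,2,4,6,9}  ✓accept
'a' @ 3: {3,5,7,8}
'b' @ 4: {1,2,4,6,9}  ✓accept
'c' @ 5: {3,7,8}
'b' @ 6: {1,2,4,6,9}  ✓accept
'a' @ 7: {3,5,7,8}
'b' @ 8: {1,2,4,6,9}  ✓accept
after full input: {1,2,4,6,9}  (accept=1 in)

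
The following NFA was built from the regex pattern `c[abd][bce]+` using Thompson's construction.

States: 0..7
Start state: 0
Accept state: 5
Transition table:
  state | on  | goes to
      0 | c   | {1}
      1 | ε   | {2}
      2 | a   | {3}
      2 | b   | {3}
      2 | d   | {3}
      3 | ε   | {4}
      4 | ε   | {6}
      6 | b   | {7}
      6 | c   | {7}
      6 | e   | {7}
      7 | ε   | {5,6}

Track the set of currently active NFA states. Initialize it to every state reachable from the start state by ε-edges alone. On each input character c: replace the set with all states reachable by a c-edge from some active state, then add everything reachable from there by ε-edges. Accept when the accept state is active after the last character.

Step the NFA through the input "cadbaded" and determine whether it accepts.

Answer: REJECT

Trace:
S₀ = ε-closure({0}) = {0}
'c' @ 1: {1,2}
'a' @ 2: {3,4,6}
'd' @ 3: {}  — dead — no transitions
rest 'baded' ignored (set empty)
final: {}; accept 5 not in set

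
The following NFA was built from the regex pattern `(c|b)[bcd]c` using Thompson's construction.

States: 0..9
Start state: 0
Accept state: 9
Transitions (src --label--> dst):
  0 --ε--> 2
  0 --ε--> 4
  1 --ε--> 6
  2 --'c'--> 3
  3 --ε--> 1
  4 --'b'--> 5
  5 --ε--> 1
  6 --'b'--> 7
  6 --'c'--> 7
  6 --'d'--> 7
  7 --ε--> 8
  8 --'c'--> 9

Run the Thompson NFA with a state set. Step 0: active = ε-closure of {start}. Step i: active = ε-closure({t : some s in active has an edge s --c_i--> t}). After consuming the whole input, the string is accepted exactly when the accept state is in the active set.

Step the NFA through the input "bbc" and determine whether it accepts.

initial (ε-close {0}): {0,2,4}
'b' @ 1: {1,5,6}
'b' @ 2: {7,8}
'c' @ 3: {9}  ✓accept
final: {9}; accept 9 in set

Answer: ACCEPT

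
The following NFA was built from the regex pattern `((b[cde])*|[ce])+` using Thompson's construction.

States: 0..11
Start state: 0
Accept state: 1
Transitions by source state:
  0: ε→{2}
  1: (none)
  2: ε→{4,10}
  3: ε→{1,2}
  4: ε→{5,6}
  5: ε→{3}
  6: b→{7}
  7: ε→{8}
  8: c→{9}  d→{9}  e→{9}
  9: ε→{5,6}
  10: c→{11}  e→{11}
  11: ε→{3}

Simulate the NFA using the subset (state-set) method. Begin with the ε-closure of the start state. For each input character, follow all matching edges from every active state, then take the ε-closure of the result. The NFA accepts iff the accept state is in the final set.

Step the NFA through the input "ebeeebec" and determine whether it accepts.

S₀ = ε-closure({0}) = {0,1,2,3,4,5,6,10}
'e' @ 1: {1,2,3,4,5,6,10,11}  [accepting]
'b' @ 2: {7,8}
'e' @ 3: {1,2,3,4,5,6,9,10}  [accepting]
'e' @ 4: {1,2,3,4,5,6,10,11}  [accepting]
'e' @ 5: {1,2,3,4,5,6,10,11}  [accepting]
'b' @ 6: {7,8}
'e' @ 7: {1,2,3,4,5,6,9,10}  [accepting]
'c' @ 8: {1,2,3,4,5,6,10,11}  [accepting]
final: {1,2,3,4,5,6,10,11}; accept 1 in set

Answer: ACCEPT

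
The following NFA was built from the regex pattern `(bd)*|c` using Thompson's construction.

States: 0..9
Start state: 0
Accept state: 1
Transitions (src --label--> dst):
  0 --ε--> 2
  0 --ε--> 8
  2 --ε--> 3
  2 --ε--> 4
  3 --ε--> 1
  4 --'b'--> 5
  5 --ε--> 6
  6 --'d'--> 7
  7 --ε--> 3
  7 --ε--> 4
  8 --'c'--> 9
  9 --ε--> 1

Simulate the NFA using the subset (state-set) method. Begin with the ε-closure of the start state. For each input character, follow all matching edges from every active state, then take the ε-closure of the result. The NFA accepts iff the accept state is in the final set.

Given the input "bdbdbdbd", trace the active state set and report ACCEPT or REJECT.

initial (ε-close {0}): {0,1,2,3,4,8}
'b' @ 1: {5,6}
'd' @ 2: {1,3,4,7}  [accepting]
'b' @ 3: {5,6}
'd' @ 4: {1,3,4,7}  [accepting]
'b' @ 5: {5,6}
'd' @ 6: {1,3,4,7}  [accepting]
'b' @ 7: {5,6}
'd' @ 8: {1,3,4,7}  [accepting]
final: {1,3,4,7}; accept 1 in set

Answer: ACCEPT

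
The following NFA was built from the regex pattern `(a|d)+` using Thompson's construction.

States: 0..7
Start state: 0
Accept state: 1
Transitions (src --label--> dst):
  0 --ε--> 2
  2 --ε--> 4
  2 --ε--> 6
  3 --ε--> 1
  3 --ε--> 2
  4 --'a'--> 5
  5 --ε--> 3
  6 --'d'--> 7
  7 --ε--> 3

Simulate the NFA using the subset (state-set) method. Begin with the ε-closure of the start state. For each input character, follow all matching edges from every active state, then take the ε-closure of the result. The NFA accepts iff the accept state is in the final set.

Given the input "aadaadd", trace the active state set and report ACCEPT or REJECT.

S₀ = ε-closure({0}) = {0,2,4,6}
'a' @ 1: {1,2,3,4,5,6}  (accept∈set)
'a' @ 2: {1,2,3,4,5,6}  (accept∈set)
'd' @ 3: {1,2,3,4,6,7}  (accept∈set)
'a' @ 4: {1,2,3,4,5,6}  (accept∈set)
'a' @ 5: {1,2,3,4,5,6}  (accept∈set)
'd' @ 6: {1,2,3,4,6,7}  (accept∈set)
'd' @ 7: {1,2,3,4,6,7}  (accept∈set)
after full input: {1,2,3,4,6,7}  (accept=1 in)

Answer: ACCEPT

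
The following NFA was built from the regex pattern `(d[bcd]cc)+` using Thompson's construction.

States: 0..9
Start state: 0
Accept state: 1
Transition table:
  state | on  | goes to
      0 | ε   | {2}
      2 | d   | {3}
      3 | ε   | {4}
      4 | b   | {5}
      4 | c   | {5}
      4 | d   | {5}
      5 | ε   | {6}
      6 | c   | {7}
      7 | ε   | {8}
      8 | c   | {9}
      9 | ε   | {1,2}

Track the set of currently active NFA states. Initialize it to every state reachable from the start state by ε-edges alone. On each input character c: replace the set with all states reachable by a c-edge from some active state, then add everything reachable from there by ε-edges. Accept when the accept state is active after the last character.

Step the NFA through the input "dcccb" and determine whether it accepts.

Answer: REJECT

Trace:
S₀ = ε-closure({0}) = {0,2}
'd' @ 1: {3,4}
'c' @ 2: {5,6}
'c' @ 3: {7,8}
'c' @ 4: {1,2,9}  (accept∈set)
'b' @ 5: {}  — dead — no transitions
final: {}; accept 1 not in set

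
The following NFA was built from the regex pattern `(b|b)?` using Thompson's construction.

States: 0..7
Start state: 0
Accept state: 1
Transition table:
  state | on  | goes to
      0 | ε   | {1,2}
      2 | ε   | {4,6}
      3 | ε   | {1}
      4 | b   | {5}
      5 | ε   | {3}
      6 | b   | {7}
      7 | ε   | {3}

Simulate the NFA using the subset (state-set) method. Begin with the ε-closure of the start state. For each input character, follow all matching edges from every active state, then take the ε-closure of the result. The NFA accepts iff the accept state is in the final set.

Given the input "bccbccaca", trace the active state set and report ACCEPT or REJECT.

initial (ε-close {0}): {0,1,2,4,6}
'b' @ 1: {1,3,5,7}  [accepting]
'c' @ 2: {}  — state set empty
rest 'cbccaca' ignored (set empty)
final: {}; accept 1 not in set

Answer: REJECT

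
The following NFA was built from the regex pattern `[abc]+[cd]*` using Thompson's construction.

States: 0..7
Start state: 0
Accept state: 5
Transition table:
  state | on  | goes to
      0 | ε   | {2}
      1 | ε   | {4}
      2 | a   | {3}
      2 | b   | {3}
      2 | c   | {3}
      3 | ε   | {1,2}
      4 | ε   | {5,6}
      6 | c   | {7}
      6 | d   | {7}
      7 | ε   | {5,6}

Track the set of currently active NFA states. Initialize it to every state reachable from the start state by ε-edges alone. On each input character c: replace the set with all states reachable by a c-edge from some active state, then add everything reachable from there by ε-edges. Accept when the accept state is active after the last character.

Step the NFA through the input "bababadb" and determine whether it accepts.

initial (ε-close {0}): {0,2}
'b' @ 1: {1,2,3,4,5,6}  (accept∈set)
'a' @ 2: {1,2,3,4,5,6}  (accept∈set)
'b' @ 3: {1,2,3,4,5,6}  (accept∈set)
'a' @ 4: {1,2,3,4,5,6}  (accept∈set)
'b' @ 5: {1,2,3,4,5,6}  (accept∈set)
'a' @ 6: {1,2,3,4,5,6}  (accept∈set)
'd' @ 7: {5,6,7}  (accept∈set)
'b' @ 8: {}  — dead — no transitions
final: {}; accept 5 not in set

Answer: REJECT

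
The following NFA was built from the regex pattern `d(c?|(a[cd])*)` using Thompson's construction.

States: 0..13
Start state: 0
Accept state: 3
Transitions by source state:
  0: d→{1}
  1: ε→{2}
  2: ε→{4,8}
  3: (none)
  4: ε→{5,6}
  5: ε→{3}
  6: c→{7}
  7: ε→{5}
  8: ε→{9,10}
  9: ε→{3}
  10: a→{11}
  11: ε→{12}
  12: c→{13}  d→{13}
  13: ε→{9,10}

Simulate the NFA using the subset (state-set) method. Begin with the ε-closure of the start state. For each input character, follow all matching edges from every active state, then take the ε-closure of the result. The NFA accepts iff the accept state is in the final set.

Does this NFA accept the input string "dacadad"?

initial (ε-close {0}): {0}
'd' @ 1: {1,2,3,4,5,6,8,9,10}  [accepting]
'a' @ 2: {11,12}
'c' @ 3: {3,9,10,13}  [accepting]
'a' @ 4: {11,12}
'd' @ 5: {3,9,10,13}  [accepting]
'a' @ 6: {11,12}
'd' @ 7: {3,9,10,13}  [accepting]
final: {3,9,10,13}; accept 3 in set

Answer: ACCEPT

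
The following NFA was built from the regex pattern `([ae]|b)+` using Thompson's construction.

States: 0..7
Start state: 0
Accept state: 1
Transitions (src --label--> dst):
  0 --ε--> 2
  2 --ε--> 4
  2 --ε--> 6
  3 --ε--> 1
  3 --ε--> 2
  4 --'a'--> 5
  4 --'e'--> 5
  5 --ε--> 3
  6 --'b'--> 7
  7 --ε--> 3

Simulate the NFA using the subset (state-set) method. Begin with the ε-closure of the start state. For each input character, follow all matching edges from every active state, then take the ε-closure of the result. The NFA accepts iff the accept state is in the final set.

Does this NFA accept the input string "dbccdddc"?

S₀ = ε-closure({0}) = {0,2,4,6}
'd' @ 1: {}  — state set empty
rest 'bccdddc' ignored (set empty)
final: {}; accept 1 not in set

Answer: REJECT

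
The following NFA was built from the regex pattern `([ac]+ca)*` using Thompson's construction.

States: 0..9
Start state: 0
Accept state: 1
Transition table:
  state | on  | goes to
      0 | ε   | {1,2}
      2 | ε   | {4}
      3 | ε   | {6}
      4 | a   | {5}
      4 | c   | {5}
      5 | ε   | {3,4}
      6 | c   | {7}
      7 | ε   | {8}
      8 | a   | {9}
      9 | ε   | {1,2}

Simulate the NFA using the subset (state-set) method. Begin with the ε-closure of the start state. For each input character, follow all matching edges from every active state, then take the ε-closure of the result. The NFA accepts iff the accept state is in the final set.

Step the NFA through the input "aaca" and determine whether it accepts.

Answer: ACCEPT

Steps:
S₀ = ε-closure({0}) = {0,1,2,4}
'a' @ 1: {3,4,5,6}
'a' @ 2: {3,4,5,6}
'c' @ 3: {3,4,5,6,7,8}
'a' @ 4: {1,2,3,4,5,6,9}  [accepting]
final: {1,2,3,4,5,6,9}; accept 1 in set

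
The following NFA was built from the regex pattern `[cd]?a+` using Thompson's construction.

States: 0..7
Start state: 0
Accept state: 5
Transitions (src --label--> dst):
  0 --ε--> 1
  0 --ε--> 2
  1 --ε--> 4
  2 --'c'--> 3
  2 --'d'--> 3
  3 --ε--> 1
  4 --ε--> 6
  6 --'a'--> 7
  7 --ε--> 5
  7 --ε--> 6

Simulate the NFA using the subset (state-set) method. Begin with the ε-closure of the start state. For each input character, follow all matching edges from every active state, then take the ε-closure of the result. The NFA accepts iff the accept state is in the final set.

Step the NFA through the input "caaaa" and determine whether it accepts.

Answer: ACCEPT

Derivation:
initial (ε-close {0}): {0,1,2,4,6}
'c' @ 1: {1,3,4,6}
'a' @ 2: {5,6,7}  [accepting]
'a' @ 3: {5,6,7}  [accepting]
'a' @ 4: {5,6,7}  [accepting]
'a' @ 5: {5,6,7}  [accepting]
end set {5,6,7} — state 5 in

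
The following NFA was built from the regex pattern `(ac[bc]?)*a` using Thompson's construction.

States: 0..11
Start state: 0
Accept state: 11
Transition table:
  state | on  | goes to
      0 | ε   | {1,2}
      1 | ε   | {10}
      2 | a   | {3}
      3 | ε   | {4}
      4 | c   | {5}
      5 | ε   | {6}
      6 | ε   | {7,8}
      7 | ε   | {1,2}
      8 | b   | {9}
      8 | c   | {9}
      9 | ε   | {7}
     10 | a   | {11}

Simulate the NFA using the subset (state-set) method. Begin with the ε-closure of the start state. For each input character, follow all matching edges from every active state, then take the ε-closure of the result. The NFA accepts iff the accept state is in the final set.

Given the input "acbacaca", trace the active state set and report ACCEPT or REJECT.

start: ε-closure({0}) = {0,1,2,10}
'a' @ 1: {3,4,11}  [accepting]
'c' @ 2: {1,2,5,6,7,8,10}
'b' @ 3: {1,2,7,9,10}
'a' @ 4: {3,4,11}  [accepting]
'c' @ 5: {1,2,5,6,7,8,10}
'a' @ 6: {3,4,11}  [accepting]
'c' @ 7: {1,2,5,6,7,8,10}
'a' @ 8: {3,4,11}  [accepting]
end set {3,4,11} — state 11 in

Answer: ACCEPT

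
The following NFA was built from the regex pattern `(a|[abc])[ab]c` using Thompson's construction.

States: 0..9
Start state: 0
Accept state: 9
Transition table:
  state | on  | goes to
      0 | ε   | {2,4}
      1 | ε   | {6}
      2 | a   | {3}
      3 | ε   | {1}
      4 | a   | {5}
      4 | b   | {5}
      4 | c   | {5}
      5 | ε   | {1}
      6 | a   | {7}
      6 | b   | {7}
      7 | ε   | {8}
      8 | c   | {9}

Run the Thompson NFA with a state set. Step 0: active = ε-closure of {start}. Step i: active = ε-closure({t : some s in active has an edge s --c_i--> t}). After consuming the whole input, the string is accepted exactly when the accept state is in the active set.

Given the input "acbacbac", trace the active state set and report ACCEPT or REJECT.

Answer: REJECT

Trace:
initial (ε-close {0}): {0,2,4}
'a' @ 1: {1,3,5,6}
'c' @ 2: {}  — no active states
rest 'bacbac' ignored (set empty)
after full input: {}  (accept=9 not in)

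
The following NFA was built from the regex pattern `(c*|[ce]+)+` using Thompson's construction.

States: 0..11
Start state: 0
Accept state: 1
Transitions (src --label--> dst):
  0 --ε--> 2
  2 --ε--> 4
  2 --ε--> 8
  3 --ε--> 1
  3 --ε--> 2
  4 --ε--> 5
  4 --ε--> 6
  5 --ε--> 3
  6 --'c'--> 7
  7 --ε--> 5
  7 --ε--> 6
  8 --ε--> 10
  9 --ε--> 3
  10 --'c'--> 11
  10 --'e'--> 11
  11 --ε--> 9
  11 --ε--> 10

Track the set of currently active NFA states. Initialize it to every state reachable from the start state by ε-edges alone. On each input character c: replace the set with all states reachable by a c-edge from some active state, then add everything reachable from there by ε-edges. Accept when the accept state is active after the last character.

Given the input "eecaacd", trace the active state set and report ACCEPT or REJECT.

start: ε-closure({0}) = {0,1,2,3,4,5,6,8,10}
'e' @ 1: {1,2,3,4,5,6,8,9,10,11}  [accepting]
'e' @ 2: {1,2,3,4,5,6,8,9,10,11}  [accepting]
'c' @ 3: {1,2,3,4,5,6,7,8,9,10,11}  [accepting]
'a' @ 4: {}  — no active states
rest 'acd' ignored (set empty)
final: {}; accept 1 not in set

Answer: REJECT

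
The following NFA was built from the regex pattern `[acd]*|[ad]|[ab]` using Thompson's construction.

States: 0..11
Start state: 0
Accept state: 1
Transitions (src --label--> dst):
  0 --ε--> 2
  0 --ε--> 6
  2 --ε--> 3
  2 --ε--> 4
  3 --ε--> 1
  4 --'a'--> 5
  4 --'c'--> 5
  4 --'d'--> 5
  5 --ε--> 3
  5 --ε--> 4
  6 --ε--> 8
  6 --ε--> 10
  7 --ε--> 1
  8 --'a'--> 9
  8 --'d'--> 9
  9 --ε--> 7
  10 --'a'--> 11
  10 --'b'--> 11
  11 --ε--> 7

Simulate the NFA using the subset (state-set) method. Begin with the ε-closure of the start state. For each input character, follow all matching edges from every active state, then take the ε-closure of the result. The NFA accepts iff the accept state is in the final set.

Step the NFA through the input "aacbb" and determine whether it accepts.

S₀ = ε-closure({0}) = {0,1,2,3,4,6,8,10}
'a' @ 1: {1,3,4,5,7,9,11}  (accept∈set)
'a' @ 2: {1,3,4,5}  (accept∈set)
'c' @ 3: {1,3,4,5}  (accept∈set)
'b' @ 4: {}  — dead — no transitions
rest 'b' ignored (set empty)
after full input: {}  (accept=1 not in)

Answer: REJECT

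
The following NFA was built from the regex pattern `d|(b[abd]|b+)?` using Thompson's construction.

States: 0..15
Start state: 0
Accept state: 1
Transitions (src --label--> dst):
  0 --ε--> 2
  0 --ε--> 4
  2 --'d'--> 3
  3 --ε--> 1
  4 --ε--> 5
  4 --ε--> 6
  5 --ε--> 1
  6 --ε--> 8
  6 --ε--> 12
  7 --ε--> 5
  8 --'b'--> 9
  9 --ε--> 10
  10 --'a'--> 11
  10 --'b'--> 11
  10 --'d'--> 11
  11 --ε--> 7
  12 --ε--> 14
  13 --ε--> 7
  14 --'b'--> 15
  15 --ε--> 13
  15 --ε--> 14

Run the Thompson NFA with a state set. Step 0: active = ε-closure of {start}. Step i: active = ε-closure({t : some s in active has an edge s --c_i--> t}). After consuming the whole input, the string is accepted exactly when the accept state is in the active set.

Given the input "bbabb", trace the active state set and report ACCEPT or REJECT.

Answer: REJECT

Steps:
start: ε-closure({0}) = {0,1,2,4,5,6,8,12,14}
'b' @ 1: {1,5,7,9,10,13,14,15}  [accepting]
'b' @ 2: {1,5,7,11,13,14,15}  [accepting]
'a' @ 3: {}  — state set empty
rest 'bb' ignored (set empty)
end set {} — state 1 not in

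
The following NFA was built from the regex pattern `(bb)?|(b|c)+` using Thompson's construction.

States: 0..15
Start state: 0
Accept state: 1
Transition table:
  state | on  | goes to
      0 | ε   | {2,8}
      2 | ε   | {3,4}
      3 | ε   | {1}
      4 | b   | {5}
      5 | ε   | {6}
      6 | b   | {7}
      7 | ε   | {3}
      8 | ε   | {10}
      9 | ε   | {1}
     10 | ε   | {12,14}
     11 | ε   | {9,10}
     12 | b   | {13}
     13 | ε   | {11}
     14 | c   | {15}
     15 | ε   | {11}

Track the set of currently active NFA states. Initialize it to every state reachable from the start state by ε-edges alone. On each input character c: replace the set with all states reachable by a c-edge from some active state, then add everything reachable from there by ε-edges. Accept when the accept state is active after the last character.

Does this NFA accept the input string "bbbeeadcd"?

initial (ε-close {0}): {0,1,2,3,4,8,10,12,14}
'b' @ 1: {1,5,6,9,10,11,12,13,14}  [accepting]
'b' @ 2: {1,3,7,9,10,11,12,13,14}  [accepting]
'b' @ 3: {1,9,10,11,12,13,14}  [accepting]
'e' @ 4: {}  — state set empty
rest 'eadcd' ignored (set empty)
end set {} — state 1 not in

Answer: REJECT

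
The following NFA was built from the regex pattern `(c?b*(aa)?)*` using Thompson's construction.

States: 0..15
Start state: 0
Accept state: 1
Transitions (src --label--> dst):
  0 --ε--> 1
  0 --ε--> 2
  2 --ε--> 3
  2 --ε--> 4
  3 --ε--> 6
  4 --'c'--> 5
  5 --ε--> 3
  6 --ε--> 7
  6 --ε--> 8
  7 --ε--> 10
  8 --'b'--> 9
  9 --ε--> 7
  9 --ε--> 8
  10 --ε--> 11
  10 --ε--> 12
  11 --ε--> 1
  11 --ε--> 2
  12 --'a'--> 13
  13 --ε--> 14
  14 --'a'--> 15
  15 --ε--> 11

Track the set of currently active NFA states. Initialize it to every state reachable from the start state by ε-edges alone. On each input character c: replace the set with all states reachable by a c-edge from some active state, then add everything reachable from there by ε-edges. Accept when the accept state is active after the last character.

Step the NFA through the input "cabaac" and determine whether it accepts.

start: ε-closure({0}) = {0,1,2,3,4,6,7,8,10,11,12}
'c' @ 1: {1,2,3,4,5,6,7,8,10,11,12}  (accept∈set)
'a' @ 2: {13,14}
'b' @ 3: {}  — state set empty
rest 'aac' ignored (set empty)
after full input: {}  (accept=1 not in)

Answer: REJECT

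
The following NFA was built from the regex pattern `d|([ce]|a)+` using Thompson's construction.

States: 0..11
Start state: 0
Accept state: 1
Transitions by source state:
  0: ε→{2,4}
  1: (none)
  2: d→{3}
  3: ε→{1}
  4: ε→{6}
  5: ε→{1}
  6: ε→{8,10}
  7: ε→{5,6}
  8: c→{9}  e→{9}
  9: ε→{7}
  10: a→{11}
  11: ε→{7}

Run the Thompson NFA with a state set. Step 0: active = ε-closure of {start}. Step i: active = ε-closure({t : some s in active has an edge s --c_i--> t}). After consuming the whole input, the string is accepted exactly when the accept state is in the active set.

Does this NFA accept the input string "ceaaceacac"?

Answer: ACCEPT

Derivation:
start: ε-closure({0}) = {0,2,4,6,8,10}
'c' @ 1: {1,5,6,7,8,9,10}  ✓accept
'e' @ 2: {1,5,6,7,8,9,10}  ✓accept
'a' @ 3: {1,5,6,7,8,10,11}  ✓accept
'a' @ 4: {1,5,6,7,8,10,11}  ✓accept
'c' @ 5: {1,5,6,7,8,9,10}  ✓accept
'e' @ 6: {1,5,6,7,8,9,10}  ✓accept
'a' @ 7: {1,5,6,7,8,10,11}  ✓accept
'c' @ 8: {1,5,6,7,8,9,10}  ✓accept
'a' @ 9: {1,5,6,7,8,10,11}  ✓accept
'c' @ 10: {1,5,6,7,8,9,10}  ✓accept
after full input: {1,5,6,7,8,9,10}  (accept=1 in)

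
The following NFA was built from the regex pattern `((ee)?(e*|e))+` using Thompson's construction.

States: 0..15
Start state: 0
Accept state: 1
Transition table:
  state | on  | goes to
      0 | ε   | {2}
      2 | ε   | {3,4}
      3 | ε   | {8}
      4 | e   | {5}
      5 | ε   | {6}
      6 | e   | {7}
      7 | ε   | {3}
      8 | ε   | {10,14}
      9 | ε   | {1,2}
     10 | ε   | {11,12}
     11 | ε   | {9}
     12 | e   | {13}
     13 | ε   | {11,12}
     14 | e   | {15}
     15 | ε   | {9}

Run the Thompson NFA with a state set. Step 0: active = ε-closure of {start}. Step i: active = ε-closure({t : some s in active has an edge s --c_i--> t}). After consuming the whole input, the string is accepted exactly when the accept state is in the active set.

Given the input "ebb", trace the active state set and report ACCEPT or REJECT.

Answer: REJECT

Trace:
start: ε-closure({0}) = {0,1,2,3,4,8,9,10,11,12,14}
'e' @ 1: {1,2,3,4,5,6,8,9,10,11,12,13,14,15}  [accepting]
'b' @ 2: {}  — dead — no transitions
rest 'b' ignored (set empty)
final: {}; accept 1 not in set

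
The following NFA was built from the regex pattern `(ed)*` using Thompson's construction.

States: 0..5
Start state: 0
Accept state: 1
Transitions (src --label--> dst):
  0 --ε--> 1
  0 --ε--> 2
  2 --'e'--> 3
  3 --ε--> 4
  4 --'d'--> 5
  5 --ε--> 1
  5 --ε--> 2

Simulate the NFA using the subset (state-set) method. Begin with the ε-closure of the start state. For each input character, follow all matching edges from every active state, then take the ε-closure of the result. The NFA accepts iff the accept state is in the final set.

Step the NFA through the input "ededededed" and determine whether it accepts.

S₀ = ε-closure({0}) = {0,1,2}
'e' @ 1: {3,4}
'd' @ 2: {1,2,5}  (accept∈set)
'e' @ 3: {3,4}
'd' @ 4: {1,2,5}  (accept∈set)
'e' @ 5: {3,4}
'd' @ 6: {1,2,5}  (accept∈set)
'e' @ 7: {3,4}
'd' @ 8: {1,2,5}  (accept∈set)
'e' @ 9: {3,4}
'd' @ 10: {1,2,5}  (accept∈set)
end set {1,2,5} — state 1 in

Answer: ACCEPT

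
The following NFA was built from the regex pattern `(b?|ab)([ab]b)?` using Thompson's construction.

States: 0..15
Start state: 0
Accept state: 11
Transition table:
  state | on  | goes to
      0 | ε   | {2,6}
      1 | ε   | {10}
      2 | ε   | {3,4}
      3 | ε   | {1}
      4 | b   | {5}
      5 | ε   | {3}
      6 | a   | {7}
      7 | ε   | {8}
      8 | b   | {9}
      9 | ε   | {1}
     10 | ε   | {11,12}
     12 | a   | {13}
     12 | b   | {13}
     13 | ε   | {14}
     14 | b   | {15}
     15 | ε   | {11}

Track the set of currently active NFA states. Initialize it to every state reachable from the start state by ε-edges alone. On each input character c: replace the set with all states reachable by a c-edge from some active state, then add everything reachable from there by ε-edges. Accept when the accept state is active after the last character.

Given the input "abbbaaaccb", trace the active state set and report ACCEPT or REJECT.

Answer: REJECT

Steps:
initial (ε-close {0}): {0,1,2,3,4,6,10,11,12}
'a' @ 1: {7,8,13,14}
'b' @ 2: {1,9,10,11,12,15}  ✓accept
'b' @ 3: {13,14}
'b' @ 4: {11,15}  ✓accept
'a' @ 5: {}  — dead — no transitions
rest 'aaccb' ignored (set empty)
after full input: {}  (accept=11 not in)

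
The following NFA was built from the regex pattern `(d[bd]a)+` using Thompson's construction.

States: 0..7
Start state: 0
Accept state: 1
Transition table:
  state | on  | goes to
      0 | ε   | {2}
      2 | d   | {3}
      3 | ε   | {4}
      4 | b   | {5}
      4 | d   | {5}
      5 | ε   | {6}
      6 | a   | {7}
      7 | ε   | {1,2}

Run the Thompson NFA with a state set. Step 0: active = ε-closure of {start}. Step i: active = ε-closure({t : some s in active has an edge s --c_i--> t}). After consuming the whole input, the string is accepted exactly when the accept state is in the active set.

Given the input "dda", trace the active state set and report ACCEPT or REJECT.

initial (ε-close {0}): {0,2}
'd' @ 1: {3,4}
'd' @ 2: {5,6}
'a' @ 3: {1,2,7}  (accept∈set)
after full input: {1,2,7}  (accept=1 in)

Answer: ACCEPT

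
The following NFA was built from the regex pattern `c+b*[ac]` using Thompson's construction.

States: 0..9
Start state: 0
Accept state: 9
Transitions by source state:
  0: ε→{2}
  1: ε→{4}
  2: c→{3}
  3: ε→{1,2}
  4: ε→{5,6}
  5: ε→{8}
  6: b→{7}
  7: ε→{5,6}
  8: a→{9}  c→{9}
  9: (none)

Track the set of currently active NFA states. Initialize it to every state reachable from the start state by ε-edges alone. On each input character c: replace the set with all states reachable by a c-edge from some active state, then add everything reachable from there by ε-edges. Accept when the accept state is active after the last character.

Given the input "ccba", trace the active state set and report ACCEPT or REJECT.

Answer: ACCEPT

Trace:
initial (ε-close {0}): {0,2}
'c' @ 1: {1,2,3,4,5,6,8}
'c' @ 2: {1,2,3,4,5,6,8,9}  (accept∈set)
'b' @ 3: {5,6,7,8}
'a' @ 4: {9}  (accept∈set)
final: {9}; accept 9 in set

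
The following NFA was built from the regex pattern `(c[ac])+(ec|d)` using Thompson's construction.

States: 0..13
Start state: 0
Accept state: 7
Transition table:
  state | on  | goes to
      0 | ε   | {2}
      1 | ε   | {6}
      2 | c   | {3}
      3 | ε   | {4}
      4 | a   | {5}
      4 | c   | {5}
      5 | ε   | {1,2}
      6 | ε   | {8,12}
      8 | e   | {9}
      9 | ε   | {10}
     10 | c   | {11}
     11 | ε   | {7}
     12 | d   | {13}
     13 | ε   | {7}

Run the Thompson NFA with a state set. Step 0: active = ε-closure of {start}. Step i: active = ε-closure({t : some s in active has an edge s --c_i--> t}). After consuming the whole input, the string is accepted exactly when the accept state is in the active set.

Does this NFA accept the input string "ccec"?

Answer: ACCEPT

Derivation:
start: ε-closure({0}) = {0,2}
'c' @ 1: {3,4}
'c' @ 2: {1,2,5,6,8,12}
'e' @ 3: {9,10}
'c' @ 4: {7,11}  ✓accept
final: {7,11}; accept 7 in set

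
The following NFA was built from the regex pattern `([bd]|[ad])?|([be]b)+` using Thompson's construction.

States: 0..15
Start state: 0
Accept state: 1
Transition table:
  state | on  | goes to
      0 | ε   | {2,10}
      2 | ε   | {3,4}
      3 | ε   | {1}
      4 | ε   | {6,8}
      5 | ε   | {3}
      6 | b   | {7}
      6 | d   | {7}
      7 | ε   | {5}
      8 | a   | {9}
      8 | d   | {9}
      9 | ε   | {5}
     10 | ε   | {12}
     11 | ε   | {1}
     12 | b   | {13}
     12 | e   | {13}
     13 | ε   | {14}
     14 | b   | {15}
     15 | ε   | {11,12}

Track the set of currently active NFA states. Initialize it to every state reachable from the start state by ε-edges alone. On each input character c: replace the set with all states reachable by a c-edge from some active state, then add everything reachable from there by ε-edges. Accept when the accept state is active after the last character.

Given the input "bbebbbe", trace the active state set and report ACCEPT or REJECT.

Answer: REJECT

Trace:
start: ε-closure({0}) = {0,1,2,3,4,6,8,10,12}
'b' @ 1: {1,3,5,7,13,14}  [accepting]
'b' @ 2: {1,11,12,15}  [accepting]
'e' @ 3: {13,14}
'b' @ 4: {1,11,12,15}  [accepting]
'b' @ 5: {13,14}
'b' @ 6: {1,11,12,15}  [accepting]
'e' @ 7: {13,14}
after full input: {13,14}  (accept=1 not in)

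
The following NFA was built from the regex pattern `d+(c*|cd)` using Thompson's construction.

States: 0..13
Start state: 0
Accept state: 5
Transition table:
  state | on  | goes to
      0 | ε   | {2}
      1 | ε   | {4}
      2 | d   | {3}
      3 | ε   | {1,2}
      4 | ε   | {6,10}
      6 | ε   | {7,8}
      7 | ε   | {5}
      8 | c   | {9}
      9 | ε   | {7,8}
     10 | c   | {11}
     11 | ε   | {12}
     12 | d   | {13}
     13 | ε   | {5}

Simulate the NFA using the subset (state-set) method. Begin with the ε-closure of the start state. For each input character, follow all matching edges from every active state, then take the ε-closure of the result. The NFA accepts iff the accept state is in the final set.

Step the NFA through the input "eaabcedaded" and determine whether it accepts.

Answer: REJECT

Trace:
S₀ = ε-closure({0}) = {0,2}
'e' @ 1: {}  — no active states
rest 'aabcedaded' ignored (set empty)
final: {}; accept 5 not in set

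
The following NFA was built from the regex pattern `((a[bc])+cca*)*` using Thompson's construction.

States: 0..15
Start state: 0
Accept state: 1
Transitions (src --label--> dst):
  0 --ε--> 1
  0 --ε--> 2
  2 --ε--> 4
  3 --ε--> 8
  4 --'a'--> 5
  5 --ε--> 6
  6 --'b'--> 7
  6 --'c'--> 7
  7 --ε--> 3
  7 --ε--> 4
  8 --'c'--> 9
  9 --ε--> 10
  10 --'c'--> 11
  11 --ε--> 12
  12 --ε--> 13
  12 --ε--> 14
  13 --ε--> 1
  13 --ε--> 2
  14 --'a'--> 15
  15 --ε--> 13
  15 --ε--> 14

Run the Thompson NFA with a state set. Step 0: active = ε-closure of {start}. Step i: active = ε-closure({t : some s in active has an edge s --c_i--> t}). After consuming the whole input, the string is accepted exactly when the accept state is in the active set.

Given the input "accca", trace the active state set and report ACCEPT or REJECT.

initial (ε-close {0}): {0,1,2,4}
'a' @ 1: {5,6}
'c' @ 2: {3,4,7,8}
'c' @ 3: {9,10}
'c' @ 4: {1,2,4,11,12,13,14}  [accepting]
'a' @ 5: {1,2,4,5,6,13,14,15}  [accepting]
after full input: {1,2,4,5,6,13,14,15}  (accept=1 in)

Answer: ACCEPT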